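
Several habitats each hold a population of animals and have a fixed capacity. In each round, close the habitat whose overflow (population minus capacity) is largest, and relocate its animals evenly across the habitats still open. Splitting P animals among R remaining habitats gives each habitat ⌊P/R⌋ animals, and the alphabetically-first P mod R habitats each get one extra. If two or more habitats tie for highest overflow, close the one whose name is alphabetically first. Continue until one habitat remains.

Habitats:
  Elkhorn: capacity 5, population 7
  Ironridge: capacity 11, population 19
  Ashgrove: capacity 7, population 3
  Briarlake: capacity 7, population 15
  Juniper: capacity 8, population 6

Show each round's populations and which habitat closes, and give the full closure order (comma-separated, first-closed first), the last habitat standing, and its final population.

Closure order: Briarlake, Ironridge, Elkhorn, Ashgrove
Last habitat: Juniper with 50 animals

Round 1: Ashgrove=3 Briarlake=15 Elkhorn=7 Ironridge=19 Juniper=6 → close Briarlake (overflow 8)
  15÷4 = 3 each, +1 to first 3
Round 2: Ashgrove=7 Elkhorn=11 Ironridge=23 Juniper=9 → close Ironridge (overflow 12)
  23÷3 = 7 each, +1 to first 2
Round 3: Ashgrove=15 Elkhorn=19 Juniper=16 → close Elkhorn (overflow 14)
  19÷2 = 9 each, +1 to first 1
Round 4: Ashgrove=25 Juniper=25 → close Ashgrove (overflow 18)
  25÷1 = 25 each, +1 to first 0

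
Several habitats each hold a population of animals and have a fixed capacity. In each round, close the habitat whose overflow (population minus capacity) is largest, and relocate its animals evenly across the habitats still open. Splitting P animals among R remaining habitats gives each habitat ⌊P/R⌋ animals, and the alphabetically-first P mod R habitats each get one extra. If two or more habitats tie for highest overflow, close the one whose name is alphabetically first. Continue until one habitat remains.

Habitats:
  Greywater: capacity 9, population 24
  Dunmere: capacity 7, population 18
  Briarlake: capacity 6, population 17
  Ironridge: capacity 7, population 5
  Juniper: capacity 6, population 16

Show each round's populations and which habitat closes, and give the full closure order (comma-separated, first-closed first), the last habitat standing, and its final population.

Round 1: Briarlake=17 Dunmere=18 Greywater=24 Ironridge=5 Juniper=16 → close Greywater (overflow 15)
  24÷4 = 6 each, +1 to first 0
Round 2: Briarlake=23 Dunmere=24 Ironridge=11 Juniper=22 → close Briarlake (overflow 17)
  23÷3 = 7 each, +1 to first 2
Round 3: Dunmere=32 Ironridge=19 Juniper=29 → close Dunmere (overflow 25)
  32÷2 = 16 each, +1 to first 0
Round 4: Ironridge=35 Juniper=45 → close Juniper (overflow 39)
  45÷1 = 45 each, +1 to first 0

Closure order: Greywater, Briarlake, Dunmere, Juniper
Last habitat: Ironridge with 80 animals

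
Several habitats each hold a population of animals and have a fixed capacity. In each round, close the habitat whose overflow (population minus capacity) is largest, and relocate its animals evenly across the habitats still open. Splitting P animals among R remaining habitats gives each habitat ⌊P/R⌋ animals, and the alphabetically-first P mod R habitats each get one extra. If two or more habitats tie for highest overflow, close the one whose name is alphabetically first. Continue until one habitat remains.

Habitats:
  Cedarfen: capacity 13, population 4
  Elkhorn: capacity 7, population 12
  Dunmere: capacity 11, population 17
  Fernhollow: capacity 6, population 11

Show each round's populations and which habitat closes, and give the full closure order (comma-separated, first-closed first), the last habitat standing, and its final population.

Round 1: Cedarfen=4 Dunmere=17 Elkhorn=12 Fernhollow=11 → close Dunmere (overflow 6)
  17÷3 = 5 each, +1 to first 2
Round 2: Cedarfen=10 Elkhorn=18 Fernhollow=16 → close Elkhorn (overflow 11)
  18÷2 = 9 each, +1 to first 0
Round 3: Cedarfen=19 Fernhollow=25 → close Fernhollow (overflow 19)
  25÷1 = 25 each, +1 to first 0

Closure order: Dunmere, Elkhorn, Fernhollow
Last habitat: Cedarfen with 44 animals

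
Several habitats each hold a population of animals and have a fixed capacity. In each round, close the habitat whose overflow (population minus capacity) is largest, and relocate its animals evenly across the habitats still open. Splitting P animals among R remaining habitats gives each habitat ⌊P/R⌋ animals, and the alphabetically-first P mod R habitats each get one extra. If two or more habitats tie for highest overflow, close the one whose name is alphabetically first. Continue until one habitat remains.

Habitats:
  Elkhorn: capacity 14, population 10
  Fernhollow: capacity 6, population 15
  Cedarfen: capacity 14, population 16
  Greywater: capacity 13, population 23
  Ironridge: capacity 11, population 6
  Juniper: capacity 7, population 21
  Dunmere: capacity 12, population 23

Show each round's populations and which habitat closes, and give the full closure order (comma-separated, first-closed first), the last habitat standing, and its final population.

Closure order: Juniper, Dunmere, Greywater, Fernhollow, Cedarfen, Elkhorn
Last habitat: Ironridge with 114 animals

Round 1: Cedarfen=16 Dunmere=23 Elkhorn=10 Fernhollow=15 Greywater=23 Ironridge=6 Juniper=21 → close Juniper (overflow 14)
  21÷6 = 3 each, +1 to first 3
Round 2: Cedarfen=20 Dunmere=27 Elkhorn=14 Fernhollow=18 Greywater=26 Ironridge=9 → close Dunmere (overflow 15)
  27÷5 = 5 each, +1 to first 2
Round 3: Cedarfen=26 Elkhorn=20 Fernhollow=23 Greywater=31 Ironridge=14 → close Greywater (overflow 18)
  31÷4 = 7 each, +1 to first 3
Round 4: Cedarfen=34 Elkhorn=28 Fernhollow=31 Ironridge=21 → close Fernhollow (overflow 25)
  31÷3 = 10 each, +1 to first 1
Round 5: Cedarfen=45 Elkhorn=38 Ironridge=31 → close Cedarfen (overflow 31)
  45÷2 = 22 each, +1 to first 1
Round 6: Elkhorn=61 Ironridge=53 → close Elkhorn (overflow 47)
  61÷1 = 61 each, +1 to first 0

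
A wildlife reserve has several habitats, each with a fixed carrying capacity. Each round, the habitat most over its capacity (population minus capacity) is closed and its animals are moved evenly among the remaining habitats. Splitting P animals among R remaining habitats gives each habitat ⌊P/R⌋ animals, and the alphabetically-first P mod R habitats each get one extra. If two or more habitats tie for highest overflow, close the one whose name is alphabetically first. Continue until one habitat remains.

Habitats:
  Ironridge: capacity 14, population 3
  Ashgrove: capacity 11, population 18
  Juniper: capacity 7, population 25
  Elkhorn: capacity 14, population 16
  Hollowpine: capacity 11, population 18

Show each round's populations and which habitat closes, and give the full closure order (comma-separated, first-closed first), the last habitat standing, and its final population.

Round 1: Ashgrove=18 Elkhorn=16 Hollowpine=18 Ironridge=3 Juniper=25 → close Juniper (overflow 18)
  25÷4 = 6 each, +1 to first 1
Round 2: Ashgrove=25 Elkhorn=22 Hollowpine=24 Ironridge=9 → close Ashgrove (overflow 14)
  25÷3 = 8 each, +1 to first 1
Round 3: Elkhorn=31 Hollowpine=32 Ironridge=17 → close Hollowpine (overflow 21)
  32÷2 = 16 each, +1 to first 0
Round 4: Elkhorn=47 Ironridge=33 → close Elkhorn (overflow 33)
  47÷1 = 47 each, +1 to first 0

Closure order: Juniper, Ashgrove, Hollowpine, Elkhorn
Last habitat: Ironridge with 80 animals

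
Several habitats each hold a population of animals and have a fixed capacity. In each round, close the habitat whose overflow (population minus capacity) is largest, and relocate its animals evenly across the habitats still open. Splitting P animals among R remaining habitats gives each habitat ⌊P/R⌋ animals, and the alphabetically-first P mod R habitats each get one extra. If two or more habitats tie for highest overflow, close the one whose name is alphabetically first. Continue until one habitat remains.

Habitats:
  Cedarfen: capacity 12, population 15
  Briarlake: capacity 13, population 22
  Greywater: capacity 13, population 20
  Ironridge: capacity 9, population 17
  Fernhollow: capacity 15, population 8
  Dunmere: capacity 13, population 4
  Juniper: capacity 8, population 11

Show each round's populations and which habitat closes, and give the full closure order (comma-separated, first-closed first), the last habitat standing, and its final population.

Closure order: Briarlake, Greywater, Ironridge, Cedarfen, Juniper, Fernhollow
Last habitat: Dunmere with 97 animals

Round 1: Briarlake=22 Cedarfen=15 Dunmere=4 Fernhollow=8 Greywater=20 Ironridge=17 Juniper=11 → close Briarlake (overflow 9)
  22÷6 = 3 each, +1 to first 4
Round 2: Cedarfen=19 Dunmere=8 Fernhollow=12 Greywater=24 Ironridge=20 Juniper=14 → close Greywater (overflow 11)
  24÷5 = 4 each, +1 to first 4
Round 3: Cedarfen=24 Dunmere=13 Fernhollow=17 Ironridge=25 Juniper=18 → close Ironridge (overflow 16)
  25÷4 = 6 each, +1 to first 1
Round 4: Cedarfen=31 Dunmere=19 Fernhollow=23 Juniper=24 → close Cedarfen (overflow 19)
  31÷3 = 10 each, +1 to first 1
Round 5: Dunmere=30 Fernhollow=33 Juniper=34 → close Juniper (overflow 26)
  34÷2 = 17 each, +1 to first 0
Round 6: Dunmere=47 Fernhollow=50 → close Fernhollow (overflow 35)
  50÷1 = 50 each, +1 to first 0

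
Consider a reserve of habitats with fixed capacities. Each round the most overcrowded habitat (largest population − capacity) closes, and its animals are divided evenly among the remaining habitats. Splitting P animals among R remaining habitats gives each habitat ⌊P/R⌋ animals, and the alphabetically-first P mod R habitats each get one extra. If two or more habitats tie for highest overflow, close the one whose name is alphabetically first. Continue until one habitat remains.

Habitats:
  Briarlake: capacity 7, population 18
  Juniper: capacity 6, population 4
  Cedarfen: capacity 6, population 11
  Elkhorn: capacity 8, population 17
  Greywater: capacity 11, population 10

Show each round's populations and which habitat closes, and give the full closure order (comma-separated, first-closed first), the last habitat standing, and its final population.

Round 1: Briarlake=18 Cedarfen=11 Elkhorn=17 Greywater=10 Juniper=4 → close Briarlake (overflow 11)
  18÷4 = 4 each, +1 to first 2
Round 2: Cedarfen=16 Elkhorn=22 Greywater=14 Juniper=8 → close Elkhorn (overflow 14)
  22÷3 = 7 each, +1 to first 1
Round 3: Cedarfen=24 Greywater=21 Juniper=15 → close Cedarfen (overflow 18)
  24÷2 = 12 each, +1 to first 0
Round 4: Greywater=33 Juniper=27 → close Greywater (overflow 22)
  33÷1 = 33 each, +1 to first 0

Closure order: Briarlake, Elkhorn, Cedarfen, Greywater
Last habitat: Juniper with 60 animals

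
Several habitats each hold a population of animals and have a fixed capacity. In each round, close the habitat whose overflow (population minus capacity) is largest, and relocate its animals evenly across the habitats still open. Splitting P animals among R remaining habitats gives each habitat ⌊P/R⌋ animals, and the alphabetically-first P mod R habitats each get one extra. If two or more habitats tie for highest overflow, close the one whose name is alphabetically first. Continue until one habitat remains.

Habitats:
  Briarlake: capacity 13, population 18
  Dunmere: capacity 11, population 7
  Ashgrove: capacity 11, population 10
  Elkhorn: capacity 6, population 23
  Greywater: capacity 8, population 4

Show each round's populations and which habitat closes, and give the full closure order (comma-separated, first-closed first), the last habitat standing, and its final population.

Closure order: Elkhorn, Briarlake, Ashgrove, Dunmere
Last habitat: Greywater with 62 animals

Round 1: Ashgrove=10 Briarlake=18 Dunmere=7 Elkhorn=23 Greywater=4 → close Elkhorn (overflow 17)
  23÷4 = 5 each, +1 to first 3
Round 2: Ashgrove=16 Briarlake=24 Dunmere=13 Greywater=9 → close Briarlake (overflow 11)
  24÷3 = 8 each, +1 to first 0
Round 3: Ashgrove=24 Dunmere=21 Greywater=17 → close Ashgrove (overflow 13)
  24÷2 = 12 each, +1 to first 0
Round 4: Dunmere=33 Greywater=29 → close Dunmere (overflow 22)
  33÷1 = 33 each, +1 to first 0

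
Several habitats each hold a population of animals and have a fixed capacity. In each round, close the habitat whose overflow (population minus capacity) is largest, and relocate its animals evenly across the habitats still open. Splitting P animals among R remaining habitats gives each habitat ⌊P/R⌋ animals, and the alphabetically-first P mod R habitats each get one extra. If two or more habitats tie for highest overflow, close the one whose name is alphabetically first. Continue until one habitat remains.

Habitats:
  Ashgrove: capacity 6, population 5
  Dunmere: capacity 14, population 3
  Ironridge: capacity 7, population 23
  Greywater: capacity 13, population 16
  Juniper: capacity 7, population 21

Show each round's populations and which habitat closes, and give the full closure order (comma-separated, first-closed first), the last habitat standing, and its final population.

Closure order: Ironridge, Juniper, Greywater, Ashgrove
Last habitat: Dunmere with 68 animals

Round 1: Ashgrove=5 Dunmere=3 Greywater=16 Ironridge=23 Juniper=21 → close Ironridge (overflow 16)
  23÷4 = 5 each, +1 to first 3
Round 2: Ashgrove=11 Dunmere=9 Greywater=22 Juniper=26 → close Juniper (overflow 19)
  26÷3 = 8 each, +1 to first 2
Round 3: Ashgrove=20 Dunmere=18 Greywater=30 → close Greywater (overflow 17)
  30÷2 = 15 each, +1 to first 0
Round 4: Ashgrove=35 Dunmere=33 → close Ashgrove (overflow 29)
  35÷1 = 35 each, +1 to first 0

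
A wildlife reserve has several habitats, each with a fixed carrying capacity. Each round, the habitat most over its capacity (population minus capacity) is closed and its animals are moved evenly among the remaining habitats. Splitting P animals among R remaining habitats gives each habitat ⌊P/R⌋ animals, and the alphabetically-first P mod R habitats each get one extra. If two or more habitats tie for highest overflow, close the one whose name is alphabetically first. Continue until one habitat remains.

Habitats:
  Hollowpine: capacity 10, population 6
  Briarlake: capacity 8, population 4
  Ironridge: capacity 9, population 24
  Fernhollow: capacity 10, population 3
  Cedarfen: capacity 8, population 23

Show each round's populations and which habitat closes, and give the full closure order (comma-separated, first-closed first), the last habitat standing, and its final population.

Round 1: Briarlake=4 Cedarfen=23 Fernhollow=3 Hollowpine=6 Ironridge=24 → close Cedarfen (overflow 15)
  23÷4 = 5 each, +1 to first 3
Round 2: Briarlake=10 Fernhollow=9 Hollowpine=12 Ironridge=29 → close Ironridge (overflow 20)
  29÷3 = 9 each, +1 to first 2
Round 3: Briarlake=20 Fernhollow=19 Hollowpine=21 → close Briarlake (overflow 12)
  20÷2 = 10 each, +1 to first 0
Round 4: Fernhollow=29 Hollowpine=31 → close Hollowpine (overflow 21)
  31÷1 = 31 each, +1 to first 0

Closure order: Cedarfen, Ironridge, Briarlake, Hollowpine
Last habitat: Fernhollow with 60 animals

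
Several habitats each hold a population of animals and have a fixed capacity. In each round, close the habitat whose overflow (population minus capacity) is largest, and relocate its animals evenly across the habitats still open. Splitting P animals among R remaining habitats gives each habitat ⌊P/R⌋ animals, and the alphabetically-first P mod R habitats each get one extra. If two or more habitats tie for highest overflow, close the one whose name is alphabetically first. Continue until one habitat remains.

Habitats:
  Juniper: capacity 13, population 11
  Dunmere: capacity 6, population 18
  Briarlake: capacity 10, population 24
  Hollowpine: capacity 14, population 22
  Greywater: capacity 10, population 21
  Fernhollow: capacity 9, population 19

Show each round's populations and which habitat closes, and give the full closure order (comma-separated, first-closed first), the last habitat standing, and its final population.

Round 1: Briarlake=24 Dunmere=18 Fernhollow=19 Greywater=21 Hollowpine=22 Juniper=11 → close Briarlake (overflow 14)
  24÷5 = 4 each, +1 to first 4
Round 2: Dunmere=23 Fernhollow=24 Greywater=26 Hollowpine=27 Juniper=15 → close Dunmere (overflow 17)
  23÷4 = 5 each, +1 to first 3
Round 3: Fernhollow=30 Greywater=32 Hollowpine=33 Juniper=20 → close Greywater (overflow 22)
  32÷3 = 10 each, +1 to first 2
Round 4: Fernhollow=41 Hollowpine=44 Juniper=30 → close Fernhollow (overflow 32)
  41÷2 = 20 each, +1 to first 1
Round 5: Hollowpine=65 Juniper=50 → close Hollowpine (overflow 51)
  65÷1 = 65 each, +1 to first 0

Closure order: Briarlake, Dunmere, Greywater, Fernhollow, Hollowpine
Last habitat: Juniper with 115 animals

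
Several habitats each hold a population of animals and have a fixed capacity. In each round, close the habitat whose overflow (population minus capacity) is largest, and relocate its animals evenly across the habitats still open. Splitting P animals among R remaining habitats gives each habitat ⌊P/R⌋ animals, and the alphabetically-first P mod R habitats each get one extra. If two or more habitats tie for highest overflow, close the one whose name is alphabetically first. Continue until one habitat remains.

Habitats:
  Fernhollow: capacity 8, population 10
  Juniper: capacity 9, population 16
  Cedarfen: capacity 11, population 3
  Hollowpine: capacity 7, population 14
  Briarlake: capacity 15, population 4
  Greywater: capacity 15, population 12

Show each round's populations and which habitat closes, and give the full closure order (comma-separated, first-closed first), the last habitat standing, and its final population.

Round 1: Briarlake=4 Cedarfen=3 Fernhollow=10 Greywater=12 Hollowpine=14 Juniper=16 → close Hollowpine (overflow 7)
  14÷5 = 2 each, +1 to first 4
Round 2: Briarlake=7 Cedarfen=6 Fernhollow=13 Greywater=15 Juniper=18 → close Juniper (overflow 9)
  18÷4 = 4 each, +1 to first 2
Round 3: Briarlake=12 Cedarfen=11 Fernhollow=17 Greywater=19 → close Fernhollow (overflow 9)
  17÷3 = 5 each, +1 to first 2
Round 4: Briarlake=18 Cedarfen=17 Greywater=24 → close Greywater (overflow 9)
  24÷2 = 12 each, +1 to first 0
Round 5: Briarlake=30 Cedarfen=29 → close Cedarfen (overflow 18)
  29÷1 = 29 each, +1 to first 0

Closure order: Hollowpine, Juniper, Fernhollow, Greywater, Cedarfen
Last habitat: Briarlake with 59 animals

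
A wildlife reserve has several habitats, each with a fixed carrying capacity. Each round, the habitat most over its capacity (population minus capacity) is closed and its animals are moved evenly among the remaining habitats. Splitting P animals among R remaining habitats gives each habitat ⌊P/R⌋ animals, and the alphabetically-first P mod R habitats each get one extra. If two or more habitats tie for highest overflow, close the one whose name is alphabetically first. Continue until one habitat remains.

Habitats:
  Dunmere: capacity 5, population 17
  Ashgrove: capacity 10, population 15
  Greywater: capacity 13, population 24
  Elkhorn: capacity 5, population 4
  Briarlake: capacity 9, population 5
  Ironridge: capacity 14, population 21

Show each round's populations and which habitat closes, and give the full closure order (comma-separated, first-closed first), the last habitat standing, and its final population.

Round 1: Ashgrove=15 Briarlake=5 Dunmere=17 Elkhorn=4 Greywater=24 Ironridge=21 → close Dunmere (overflow 12)
  17÷5 = 3 each, +1 to first 2
Round 2: Ashgrove=19 Briarlake=9 Elkhorn=7 Greywater=27 Ironridge=24 → close Greywater (overflow 14)
  27÷4 = 6 each, +1 to first 3
Round 3: Ashgrove=26 Briarlake=16 Elkhorn=14 Ironridge=30 → close Ashgrove (overflow 16)
  26÷3 = 8 each, +1 to first 2
Round 4: Briarlake=25 Elkhorn=23 Ironridge=38 → close Ironridge (overflow 24)
  38÷2 = 19 each, +1 to first 0
Round 5: Briarlake=44 Elkhorn=42 → close Elkhorn (overflow 37)
  42÷1 = 42 each, +1 to first 0

Closure order: Dunmere, Greywater, Ashgrove, Ironridge, Elkhorn
Last habitat: Briarlake with 86 animals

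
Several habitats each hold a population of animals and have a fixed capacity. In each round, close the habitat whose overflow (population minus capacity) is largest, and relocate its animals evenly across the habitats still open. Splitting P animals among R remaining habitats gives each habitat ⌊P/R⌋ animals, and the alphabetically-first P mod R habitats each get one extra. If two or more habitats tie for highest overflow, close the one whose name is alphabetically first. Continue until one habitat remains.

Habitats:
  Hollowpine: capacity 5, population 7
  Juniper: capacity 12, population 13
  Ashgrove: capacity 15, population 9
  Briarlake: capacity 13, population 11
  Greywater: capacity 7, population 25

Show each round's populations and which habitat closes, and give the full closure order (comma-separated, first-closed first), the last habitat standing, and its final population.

Closure order: Greywater, Hollowpine, Juniper, Briarlake
Last habitat: Ashgrove with 65 animals

Round 1: Ashgrove=9 Briarlake=11 Greywater=25 Hollowpine=7 Juniper=13 → close Greywater (overflow 18)
  25÷4 = 6 each, +1 to first 1
Round 2: Ashgrove=16 Briarlake=17 Hollowpine=13 Juniper=19 → close Hollowpine (overflow 8)
  13÷3 = 4 each, +1 to first 1
Round 3: Ashgrove=21 Briarlake=21 Juniper=23 → close Juniper (overflow 11)
  23÷2 = 11 each, +1 to first 1
Round 4: Ashgrove=33 Briarlake=32 → close Briarlake (overflow 19)
  32÷1 = 32 each, +1 to first 0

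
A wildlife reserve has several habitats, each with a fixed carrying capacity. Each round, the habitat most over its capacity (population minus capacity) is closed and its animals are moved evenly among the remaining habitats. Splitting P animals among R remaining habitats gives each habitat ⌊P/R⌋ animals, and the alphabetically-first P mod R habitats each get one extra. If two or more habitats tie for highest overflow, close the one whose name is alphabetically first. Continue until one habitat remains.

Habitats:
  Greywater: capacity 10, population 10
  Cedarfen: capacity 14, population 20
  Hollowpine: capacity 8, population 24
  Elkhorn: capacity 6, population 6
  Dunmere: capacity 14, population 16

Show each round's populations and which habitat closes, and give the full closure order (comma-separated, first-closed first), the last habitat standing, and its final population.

Closure order: Hollowpine, Cedarfen, Dunmere, Elkhorn
Last habitat: Greywater with 76 animals

Round 1: Cedarfen=20 Dunmere=16 Elkhorn=6 Greywater=10 Hollowpine=24 → close Hollowpine (overflow 16)
  24÷4 = 6 each, +1 to first 0
Round 2: Cedarfen=26 Dunmere=22 Elkhorn=12 Greywater=16 → close Cedarfen (overflow 12)
  26÷3 = 8 each, +1 to first 2
Round 3: Dunmere=31 Elkhorn=21 Greywater=24 → close Dunmere (overflow 17)
  31÷2 = 15 each, +1 to first 1
Round 4: Elkhorn=37 Greywater=39 → close Elkhorn (overflow 31)
  37÷1 = 37 each, +1 to first 0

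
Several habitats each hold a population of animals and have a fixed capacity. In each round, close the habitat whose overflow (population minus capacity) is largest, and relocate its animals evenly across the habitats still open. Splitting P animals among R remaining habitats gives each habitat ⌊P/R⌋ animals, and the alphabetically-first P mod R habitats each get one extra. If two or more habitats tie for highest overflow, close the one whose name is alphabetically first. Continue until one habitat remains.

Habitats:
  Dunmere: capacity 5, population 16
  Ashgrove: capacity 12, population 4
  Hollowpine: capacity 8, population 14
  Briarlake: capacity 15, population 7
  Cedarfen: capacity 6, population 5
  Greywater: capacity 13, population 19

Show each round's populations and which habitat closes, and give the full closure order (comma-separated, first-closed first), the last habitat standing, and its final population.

Round 1: Ashgrove=4 Briarlake=7 Cedarfen=5 Dunmere=16 Greywater=19 Hollowpine=14 → close Dunmere (overflow 11)
  16÷5 = 3 each, +1 to first 1
Round 2: Ashgrove=8 Briarlake=10 Cedarfen=8 Greywater=22 Hollowpine=17 → close Greywater (overflow 9)
  22÷4 = 5 each, +1 to first 2
Round 3: Ashgrove=14 Briarlake=16 Cedarfen=13 Hollowpine=22 → close Hollowpine (overflow 14)
  22÷3 = 7 each, +1 to first 1
Round 4: Ashgrove=22 Briarlake=23 Cedarfen=20 → close Cedarfen (overflow 14)
  20÷2 = 10 each, +1 to first 0
Round 5: Ashgrove=32 Briarlake=33 → close Ashgrove (overflow 20)
  32÷1 = 32 each, +1 to first 0

Closure order: Dunmere, Greywater, Hollowpine, Cedarfen, Ashgrove
Last habitat: Briarlake with 65 animals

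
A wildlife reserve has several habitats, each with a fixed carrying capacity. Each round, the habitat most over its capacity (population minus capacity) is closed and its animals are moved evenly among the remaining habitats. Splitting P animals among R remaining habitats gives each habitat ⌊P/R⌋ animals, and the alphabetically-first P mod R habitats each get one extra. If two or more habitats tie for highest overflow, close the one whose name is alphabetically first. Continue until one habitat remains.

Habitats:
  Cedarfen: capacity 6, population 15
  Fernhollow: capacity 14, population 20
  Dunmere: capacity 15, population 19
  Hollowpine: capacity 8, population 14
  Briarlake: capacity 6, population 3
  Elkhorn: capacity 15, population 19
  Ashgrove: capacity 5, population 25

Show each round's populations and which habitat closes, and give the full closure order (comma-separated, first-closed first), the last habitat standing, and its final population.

Closure order: Ashgrove, Cedarfen, Fernhollow, Hollowpine, Dunmere, Elkhorn
Last habitat: Briarlake with 115 animals

Round 1: Ashgrove=25 Briarlake=3 Cedarfen=15 Dunmere=19 Elkhorn=19 Fernhollow=20 Hollowpine=14 → close Ashgrove (overflow 20)
  25÷6 = 4 each, +1 to first 1
Round 2: Briarlake=8 Cedarfen=19 Dunmere=23 Elkhorn=23 Fernhollow=24 Hollowpine=18 → close Cedarfen (overflow 13)
  19÷5 = 3 each, +1 to first 4
Round 3: Briarlake=12 Dunmere=27 Elkhorn=27 Fernhollow=28 Hollowpine=21 → close Fernhollow (overflow 14)
  28÷4 = 7 each, +1 to first 0
Round 4: Briarlake=19 Dunmere=34 Elkhorn=34 Hollowpine=28 → close Hollowpine (overflow 20)
  28÷3 = 9 each, +1 to first 1
Round 5: Briarlake=29 Dunmere=43 Elkhorn=43 → close Dunmere (overflow 28)
  43÷2 = 21 each, +1 to first 1
Round 6: Briarlake=51 Elkhorn=64 → close Elkhorn (overflow 49)
  64÷1 = 64 each, +1 to first 0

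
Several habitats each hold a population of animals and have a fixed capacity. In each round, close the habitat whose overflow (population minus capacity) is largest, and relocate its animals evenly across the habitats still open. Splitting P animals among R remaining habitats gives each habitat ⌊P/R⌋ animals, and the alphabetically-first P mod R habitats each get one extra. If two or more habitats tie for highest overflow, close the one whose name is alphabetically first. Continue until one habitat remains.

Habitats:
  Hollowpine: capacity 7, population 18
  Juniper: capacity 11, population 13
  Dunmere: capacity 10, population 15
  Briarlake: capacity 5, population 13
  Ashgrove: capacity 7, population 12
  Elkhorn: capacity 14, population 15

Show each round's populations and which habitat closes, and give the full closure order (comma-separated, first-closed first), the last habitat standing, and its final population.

Closure order: Hollowpine, Briarlake, Ashgrove, Dunmere, Juniper
Last habitat: Elkhorn with 86 animals

Round 1: Ashgrove=12 Briarlake=13 Dunmere=15 Elkhorn=15 Hollowpine=18 Juniper=13 → close Hollowpine (overflow 11)
  18÷5 = 3 each, +1 to first 3
Round 2: Ashgrove=16 Briarlake=17 Dunmere=19 Elkhorn=18 Juniper=16 → close Briarlake (overflow 12)
  17÷4 = 4 each, +1 to first 1
Round 3: Ashgrove=21 Dunmere=23 Elkhorn=22 Juniper=20 → close Ashgrove (overflow 14)
  21÷3 = 7 each, +1 to first 0
Round 4: Dunmere=30 Elkhorn=29 Juniper=27 → close Dunmere (overflow 20)
  30÷2 = 15 each, +1 to first 0
Round 5: Elkhorn=44 Juniper=42 → close Juniper (overflow 31)
  42÷1 = 42 each, +1 to first 0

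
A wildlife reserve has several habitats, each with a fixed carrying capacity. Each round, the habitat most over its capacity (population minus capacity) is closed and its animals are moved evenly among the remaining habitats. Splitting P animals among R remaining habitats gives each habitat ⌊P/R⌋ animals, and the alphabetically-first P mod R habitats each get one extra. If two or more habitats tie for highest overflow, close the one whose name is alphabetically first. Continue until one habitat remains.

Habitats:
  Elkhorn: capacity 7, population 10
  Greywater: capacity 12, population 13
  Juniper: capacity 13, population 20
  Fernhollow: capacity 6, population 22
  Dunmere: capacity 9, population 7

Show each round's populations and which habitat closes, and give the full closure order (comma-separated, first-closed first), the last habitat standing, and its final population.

Closure order: Fernhollow, Juniper, Elkhorn, Greywater
Last habitat: Dunmere with 72 animals

Round 1: Dunmere=7 Elkhorn=10 Fernhollow=22 Greywater=13 Juniper=20 → close Fernhollow (overflow 16)
  22÷4 = 5 each, +1 to first 2
Round 2: Dunmere=13 Elkhorn=16 Greywater=18 Juniper=25 → close Juniper (overflow 12)
  25÷3 = 8 each, +1 to first 1
Round 3: Dunmere=22 Elkhorn=24 Greywater=26 → close Elkhorn (overflow 17)
  24÷2 = 12 each, +1 to first 0
Round 4: Dunmere=34 Greywater=38 → close Greywater (overflow 26)
  38÷1 = 38 each, +1 to first 0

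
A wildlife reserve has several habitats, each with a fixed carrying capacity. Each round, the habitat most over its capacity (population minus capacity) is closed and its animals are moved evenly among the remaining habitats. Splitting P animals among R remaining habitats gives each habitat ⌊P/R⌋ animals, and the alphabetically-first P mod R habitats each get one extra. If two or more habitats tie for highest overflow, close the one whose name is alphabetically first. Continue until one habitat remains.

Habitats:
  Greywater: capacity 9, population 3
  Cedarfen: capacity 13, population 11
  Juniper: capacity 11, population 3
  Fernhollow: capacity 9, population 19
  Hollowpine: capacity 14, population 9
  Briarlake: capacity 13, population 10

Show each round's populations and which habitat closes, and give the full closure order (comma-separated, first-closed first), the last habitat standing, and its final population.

Closure order: Fernhollow, Cedarfen, Briarlake, Hollowpine, Greywater
Last habitat: Juniper with 55 animals

Round 1: Briarlake=10 Cedarfen=11 Fernhollow=19 Greywater=3 Hollowpine=9 Juniper=3 → close Fernhollow (overflow 10)
  19÷5 = 3 each, +1 to first 4
Round 2: Briarlake=14 Cedarfen=15 Greywater=7 Hollowpine=13 Juniper=6 → close Cedarfen (overflow 2)
  15÷4 = 3 each, +1 to first 3
Round 3: Briarlake=18 Greywater=11 Hollowpine=17 Juniper=9 → close Briarlake (overflow 5)
  18÷3 = 6 each, +1 to first 0
Round 4: Greywater=17 Hollowpine=23 Juniper=15 → close Hollowpine (overflow 9)
  23÷2 = 11 each, +1 to first 1
Round 5: Greywater=29 Juniper=26 → close Greywater (overflow 20)
  29÷1 = 29 each, +1 to first 0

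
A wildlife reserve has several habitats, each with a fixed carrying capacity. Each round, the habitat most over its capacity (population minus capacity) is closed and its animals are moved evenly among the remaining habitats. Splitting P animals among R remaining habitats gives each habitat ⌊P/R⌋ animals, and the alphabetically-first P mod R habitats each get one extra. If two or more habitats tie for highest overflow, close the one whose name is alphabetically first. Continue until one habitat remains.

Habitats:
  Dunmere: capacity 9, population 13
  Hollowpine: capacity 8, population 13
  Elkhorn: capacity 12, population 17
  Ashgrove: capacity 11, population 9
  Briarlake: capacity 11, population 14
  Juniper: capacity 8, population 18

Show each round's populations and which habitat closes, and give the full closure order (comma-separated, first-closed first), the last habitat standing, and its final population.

Closure order: Juniper, Dunmere, Elkhorn, Hollowpine, Briarlake
Last habitat: Ashgrove with 84 animals

Round 1: Ashgrove=9 Briarlake=14 Dunmere=13 Elkhorn=17 Hollowpine=13 Juniper=18 → close Juniper (overflow 10)
  18÷5 = 3 each, +1 to first 3
Round 2: Ashgrove=13 Briarlake=18 Dunmere=17 Elkhorn=20 Hollowpine=16 → close Dunmere (overflow 8)
  17÷4 = 4 each, +1 to first 1
Round 3: Ashgrove=18 Briarlake=22 Elkhorn=24 Hollowpine=20 → close Elkhorn (overflow 12)
  24÷3 = 8 each, +1 to first 0
Round 4: Ashgrove=26 Briarlake=30 Hollowpine=28 → close Hollowpine (overflow 20)
  28÷2 = 14 each, +1 to first 0
Round 5: Ashgrove=40 Briarlake=44 → close Briarlake (overflow 33)
  44÷1 = 44 each, +1 to first 0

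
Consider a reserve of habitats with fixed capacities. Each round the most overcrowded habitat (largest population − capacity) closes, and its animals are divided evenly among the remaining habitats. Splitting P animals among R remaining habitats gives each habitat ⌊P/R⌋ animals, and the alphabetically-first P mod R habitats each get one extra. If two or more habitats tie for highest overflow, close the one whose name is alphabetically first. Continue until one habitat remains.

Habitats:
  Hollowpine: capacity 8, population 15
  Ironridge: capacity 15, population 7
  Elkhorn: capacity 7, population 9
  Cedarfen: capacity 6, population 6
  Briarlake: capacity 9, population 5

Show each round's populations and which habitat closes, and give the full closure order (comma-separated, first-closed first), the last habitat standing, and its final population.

Closure order: Hollowpine, Elkhorn, Cedarfen, Briarlake
Last habitat: Ironridge with 42 animals

Round 1: Briarlake=5 Cedarfen=6 Elkhorn=9 Hollowpine=15 Ironridge=7 → close Hollowpine (overflow 7)
  15÷4 = 3 each, +1 to first 3
Round 2: Briarlake=9 Cedarfen=10 Elkhorn=13 Ironridge=10 → close Elkhorn (overflow 6)
  13÷3 = 4 each, +1 to first 1
Round 3: Briarlake=14 Cedarfen=14 Ironridge=14 → close Cedarfen (overflow 8)
  14÷2 = 7 each, +1 to first 0
Round 4: Briarlake=21 Ironridge=21 → close Briarlake (overflow 12)
  21÷1 = 21 each, +1 to first 0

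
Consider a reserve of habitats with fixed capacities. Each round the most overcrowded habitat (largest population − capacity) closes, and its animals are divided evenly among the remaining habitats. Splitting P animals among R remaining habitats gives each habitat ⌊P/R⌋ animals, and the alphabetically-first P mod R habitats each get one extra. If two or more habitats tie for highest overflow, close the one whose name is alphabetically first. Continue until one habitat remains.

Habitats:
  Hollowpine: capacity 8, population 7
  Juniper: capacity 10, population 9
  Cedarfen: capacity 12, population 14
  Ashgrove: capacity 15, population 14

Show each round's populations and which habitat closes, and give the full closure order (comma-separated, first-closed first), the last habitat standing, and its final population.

Round 1: Ashgrove=14 Cedarfen=14 Hollowpine=7 Juniper=9 → close Cedarfen (overflow 2)
  14÷3 = 4 each, +1 to first 2
Round 2: Ashgrove=19 Hollowpine=12 Juniper=13 → close Ashgrove (overflow 4)
  19÷2 = 9 each, +1 to first 1
Round 3: Hollowpine=22 Juniper=22 → close Hollowpine (overflow 14)
  22÷1 = 22 each, +1 to first 0

Closure order: Cedarfen, Ashgrove, Hollowpine
Last habitat: Juniper with 44 animals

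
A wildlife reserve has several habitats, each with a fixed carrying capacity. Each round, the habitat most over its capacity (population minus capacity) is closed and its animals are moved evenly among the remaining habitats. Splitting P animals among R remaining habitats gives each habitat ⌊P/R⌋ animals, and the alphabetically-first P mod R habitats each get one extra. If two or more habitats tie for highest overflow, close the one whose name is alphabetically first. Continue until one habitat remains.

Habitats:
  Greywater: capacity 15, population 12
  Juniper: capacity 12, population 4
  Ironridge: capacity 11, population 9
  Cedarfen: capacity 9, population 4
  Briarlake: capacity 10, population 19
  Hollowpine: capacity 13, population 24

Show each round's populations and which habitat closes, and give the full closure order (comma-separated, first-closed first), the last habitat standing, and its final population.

Round 1: Briarlake=19 Cedarfen=4 Greywater=12 Hollowpine=24 Ironridge=9 Juniper=4 → close Hollowpine (overflow 11)
  24÷5 = 4 each, +1 to first 4
Round 2: Briarlake=24 Cedarfen=9 Greywater=17 Ironridge=14 Juniper=8 → close Briarlake (overflow 14)
  24÷4 = 6 each, +1 to first 0
Round 3: Cedarfen=15 Greywater=23 Ironridge=20 Juniper=14 → close Ironridge (overflow 9)
  20÷3 = 6 each, +1 to first 2
Round 4: Cedarfen=22 Greywater=30 Juniper=20 → close Greywater (overflow 15)
  30÷2 = 15 each, +1 to first 0
Round 5: Cedarfen=37 Juniper=35 → close Cedarfen (overflow 28)
  37÷1 = 37 each, +1 to first 0

Closure order: Hollowpine, Briarlake, Ironridge, Greywater, Cedarfen
Last habitat: Juniper with 72 animals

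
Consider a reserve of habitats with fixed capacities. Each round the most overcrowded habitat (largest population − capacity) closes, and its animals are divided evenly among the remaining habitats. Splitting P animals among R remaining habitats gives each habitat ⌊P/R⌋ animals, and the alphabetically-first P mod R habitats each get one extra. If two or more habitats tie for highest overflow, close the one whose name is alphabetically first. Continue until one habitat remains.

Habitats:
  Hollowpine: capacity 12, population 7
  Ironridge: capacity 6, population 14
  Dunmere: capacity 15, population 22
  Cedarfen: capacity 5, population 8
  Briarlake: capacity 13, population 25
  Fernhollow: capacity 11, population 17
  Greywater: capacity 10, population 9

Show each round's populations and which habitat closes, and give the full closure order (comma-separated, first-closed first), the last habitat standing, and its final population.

Round 1: Briarlake=25 Cedarfen=8 Dunmere=22 Fernhollow=17 Greywater=9 Hollowpine=7 Ironridge=14 → close Briarlake (overflow 12)
  25÷6 = 4 each, +1 to first 1
Round 2: Cedarfen=13 Dunmere=26 Fernhollow=21 Greywater=13 Hollowpine=11 Ironridge=18 → close Ironridge (overflow 12)
  18÷5 = 3 each, +1 to first 3
Round 3: Cedarfen=17 Dunmere=30 Fernhollow=25 Greywater=16 Hollowpine=14 → close Dunmere (overflow 15)
  30÷4 = 7 each, +1 to first 2
Round 4: Cedarfen=25 Fernhollow=33 Greywater=23 Hollowpine=21 → close Fernhollow (overflow 22)
  33÷3 = 11 each, +1 to first 0
Round 5: Cedarfen=36 Greywater=34 Hollowpine=32 → close Cedarfen (overflow 31)
  36÷2 = 18 each, +1 to first 0
Round 6: Greywater=52 Hollowpine=50 → close Greywater (overflow 42)
  52÷1 = 52 each, +1 to first 0

Closure order: Briarlake, Ironridge, Dunmere, Fernhollow, Cedarfen, Greywater
Last habitat: Hollowpine with 102 animals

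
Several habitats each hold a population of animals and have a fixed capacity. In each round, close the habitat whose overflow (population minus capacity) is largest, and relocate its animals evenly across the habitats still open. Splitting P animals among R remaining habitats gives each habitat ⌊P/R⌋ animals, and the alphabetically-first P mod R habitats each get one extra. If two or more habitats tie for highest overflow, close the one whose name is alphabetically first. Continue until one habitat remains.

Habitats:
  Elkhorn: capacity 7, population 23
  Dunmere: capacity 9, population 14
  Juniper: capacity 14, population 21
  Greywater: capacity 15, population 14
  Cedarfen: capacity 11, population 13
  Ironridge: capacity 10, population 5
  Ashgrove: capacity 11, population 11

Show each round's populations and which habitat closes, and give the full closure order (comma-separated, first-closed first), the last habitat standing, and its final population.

Round 1: Ashgrove=11 Cedarfen=13 Dunmere=14 Elkhorn=23 Greywater=14 Ironridge=5 Juniper=21 → close Elkhorn (overflow 16)
  23÷6 = 3 each, +1 to first 5
Round 2: Ashgrove=15 Cedarfen=17 Dunmere=18 Greywater=18 Ironridge=9 Juniper=24 → close Juniper (overflow 10)
  24÷5 = 4 each, +1 to first 4
Round 3: Ashgrove=20 Cedarfen=22 Dunmere=23 Greywater=23 Ironridge=13 → close Dunmere (overflow 14)
  23÷4 = 5 each, +1 to first 3
Round 4: Ashgrove=26 Cedarfen=28 Greywater=29 Ironridge=18 → close Cedarfen (overflow 17)
  28÷3 = 9 each, +1 to first 1
Round 5: Ashgrove=36 Greywater=38 Ironridge=27 → close Ashgrove (overflow 25)
  36÷2 = 18 each, +1 to first 0
Round 6: Greywater=56 Ironridge=45 → close Greywater (overflow 41)
  56÷1 = 56 each, +1 to first 0

Closure order: Elkhorn, Juniper, Dunmere, Cedarfen, Ashgrove, Greywater
Last habitat: Ironridge with 101 animals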